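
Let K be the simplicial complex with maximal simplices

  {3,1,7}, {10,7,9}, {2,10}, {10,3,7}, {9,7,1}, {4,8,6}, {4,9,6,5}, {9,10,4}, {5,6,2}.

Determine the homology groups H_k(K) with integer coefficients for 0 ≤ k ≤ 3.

H_0 = Z,  H_1 = Z,  H_2 = 0,  H_3 = 0.

We work with the vertex ordering 1 < 2 < 3 < 4 < 5 < 6 < 7 < 8 < 9 < 10. The simplices of K, each written with vertices in increasing order, are:

  0-simplices (10): [1], [2], [3], [4], [5], [6], [7], [8], [9], [10]
  1-simplices (20): [1,3], [1,7], [1,9], [2,5], [2,6], [2,10], [3,7], [3,10], [4,5], [4,6], [4,8], [4,9], [4,10], [5,6], [5,9], [6,8], [6,9], [7,9], [7,10], [9,10]
  2-simplices (11): [1,3,7], [1,7,9], [2,5,6], [3,7,10], [4,5,6], [4,5,9], [4,6,8], [4,6,9], [4,9,10], [5,6,9], [7,9,10]
  3-simplices (1): [4,5,6,9]

so the chain groups are C_0 ≅ Z^10, C_1 ≅ Z^20, C_2 ≅ Z^11, C_3 ≅ Z^1.

The boundary map ∂_1: C_1 → C_0 is given by ∂[p,q] = [q] − [p]. For instance
  ∂[9,10] = [10] − [9].
The 10×20 boundary matrix has rank 9 and Smith normal form diag(1,1,1,1,1,1,1,1,1).

Boundary ∂_2: C_2 → C_1 acts by ∂[p,q,r] = [q,r] − [p,r] + [p,q]. For instance
  ∂[4,5,6] = [5,6] − [4,6] + [4,5],
  ∂[2,5,6] = [5,6] − [2,6] + [2,5].
The resulting 20×11 matrix has rank 10, and its Smith normal form has invariant factors (1,1,1,1,1,1,1,1,1,1).

The boundary map ∂_3: C_3 → C_2 sends each 3-simplex σ to the alternating sum Σ_i (−1)^i (σ with its i-th vertex removed). For instance
  ∂[4,5,6,9] = [5,6,9] − [4,6,9] + [4,5,9] − [4,5,6].
As a 11×1 matrix over Z this has rank 1, with invariant factors (1).

Now H_k = ker ∂_k / im ∂_{k+1}, so:

  H_0: rank C_0 − rank ∂_1 = 10 − 9 = 1, and the invariant factors of ∂_1 are all 1, so H_0 ≅ Z.
  H_1: rank ker ∂_1 − rank ∂_2 = (20 − 9) − 10 = 1, and the invariant factors of ∂_2 are all 1, so H_1 ≅ Z.
  H_2: rank ker ∂_2 − rank ∂_3 = (11 − 10) − 1 = 0, and the invariant factors of ∂_3 are all 1, so H_2 ≅ 0.
  H_3: rank ker ∂_3 − rank ∂_4 = (1 − 1) − 0 = 0, and there is no ∂_4, so H_3 ≅ 0.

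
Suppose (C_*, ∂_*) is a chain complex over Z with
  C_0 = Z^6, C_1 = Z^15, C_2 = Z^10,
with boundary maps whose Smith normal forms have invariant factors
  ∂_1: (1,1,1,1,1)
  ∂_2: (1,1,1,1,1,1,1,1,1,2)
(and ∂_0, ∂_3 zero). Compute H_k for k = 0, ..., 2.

H_0 = Z,  H_1 = Z_2,  H_2 = 0.

H_0: b_0 = 6 − 0 − 5 = 1; torsion from ∂_1 factors > 1: none. So H_0 = Z.
H_1: b_1 = 15 − 5 − 10 = 0; torsion from ∂_2 factors > 1: [2]. So H_1 = Z_2.
H_2: b_2 = 10 − 10 − 0 = 0; torsion from ∂_3 factors > 1: none. So H_2 = 0.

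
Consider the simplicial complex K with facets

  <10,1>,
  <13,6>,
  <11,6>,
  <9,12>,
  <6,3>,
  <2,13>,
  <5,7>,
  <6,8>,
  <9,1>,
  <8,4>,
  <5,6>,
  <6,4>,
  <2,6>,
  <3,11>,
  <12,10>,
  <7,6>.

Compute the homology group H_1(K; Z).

Take the total order 1 < 2 < 3 < 4 < 5 < 6 < 7 < 8 < 9 < 10 < 11 < 12 < 13 on the vertex set. Then K (dimension 1) consists of the simplices:

  0-simplices (13): [1], [2], [3], [4], [5], [6], [7], [8], [9], [10], [11], [12], [13]
  1-simplices (16): [1,9], [1,10], [2,6], [2,13], [3,6], [3,11], [4,6], [4,8], [5,6], [5,7], [6,7], [6,8], [6,11], [6,13], [9,12], [10,12]

so the chain groups are C_0 ≅ Z^13, C_1 ≅ Z^16.

The boundary map ∂_1: C_1 → C_0 maps an edge to its endpoints' difference, ∂[p,q] = q − p. For instance
  ∂[1,9] = [9] − [1].
As a 13×16 matrix over Z this has rank 11, with invariant factors (1,1,1,1,1,1,1,1,1,1,1).

Reading off H_k = ker ∂_k / im ∂_{k+1}:

  H_1: rank ker ∂_1 − rank ∂_2 = (16 − 11) − 0 = 5, and there is no ∂_2, so H_1 = Z^5.

H_1 = Z^5.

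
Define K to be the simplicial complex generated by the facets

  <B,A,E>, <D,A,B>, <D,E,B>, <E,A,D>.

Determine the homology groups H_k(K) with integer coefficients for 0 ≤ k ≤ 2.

Take the total order A < B < D < E on the vertex set. Then K (dimension 2) consists of the simplices:

  0-simplices (4): A, B, D, E
  1-simplices (6): AB, AD, AE, BD, BE, DE
  2-simplices (4): ABD, ABE, ADE, BDE

so the chain groups are C_0 ≅ Z^4, C_1 ≅ Z^6, C_2 ≅ Z^4.

Boundary ∂_1: C_1 → C_0 maps an edge to its endpoints' difference, ∂[p,q] = q − p. For instance
  ∂AB = B − A.
As a 4×6 matrix over Z this has rank 3, with invariant factors (1,1,1).

Boundary ∂_2: C_2 → C_1 maps a triangle to the signed sum of its edges. For instance
  ∂ABD = BD − AD + AB,
  ∂BDE = DE − BE + BD.
As a 6×4 matrix over Z this has rank 3, with invariant factors (1,1,1).

From H_k ≅ ker(∂_k) / im(∂_{k+1}) we obtain:

  H_0: rank C_0 − rank ∂_1 = 4 − 3 = 1, and the invariant factors of ∂_1 are all 1, so H_0 ≅ Z.
  H_1: rank ker ∂_1 − rank ∂_2 = (6 − 3) − 3 = 0, and the invariant factors of ∂_2 are all 1, so H_1 ≅ 0.
  H_2: rank ker ∂_2 − rank ∂_3 = (4 − 3) − 0 = 1, and there is no ∂_3, so H_2 ≅ Z.

As a check, the Euler characteristic is 4 − 6 + 4 = 2, which agrees with 1 − 0 + 1 = 2.

H_0 = Z,  H_1 = 0,  H_2 = Z.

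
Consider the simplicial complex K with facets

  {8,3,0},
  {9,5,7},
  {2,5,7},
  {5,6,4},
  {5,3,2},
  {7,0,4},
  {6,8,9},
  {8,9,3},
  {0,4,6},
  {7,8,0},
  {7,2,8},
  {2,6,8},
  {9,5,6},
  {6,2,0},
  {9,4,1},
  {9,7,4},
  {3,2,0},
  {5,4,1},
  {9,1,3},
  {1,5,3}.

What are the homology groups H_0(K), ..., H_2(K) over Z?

H_0 ≅ Z,  H_1 ≅ Z × Z/2,  H_2 = 0.

We work with the vertex ordering 0 < 1 < 2 < 3 < 4 < 5 < 6 < 7 < 8 < 9. The simplices of K, each written with vertices in increasing order, are:

  0-simplices (10): [0], [1], [2], [3], [4], [5], [6], [7], [8], [9]
  1-simplices (30): (30 of them)
  2-simplices (20): (20 of them)

Hence C_0 ≅ Z^10, C_1 ≅ Z^30, C_2 ≅ Z^20.

The boundary map ∂_1: C_1 → C_0 maps an edge to its endpoints' difference, ∂[p,q] = q − p. For instance
  ∂[1,5] = [5] − [1].
The resulting 10×30 matrix has rank 9, and its Smith normal form has invariant factors (1,1,1,1,1,1,1,1,1).

The boundary map ∂_2: C_2 → C_1 sends each 2-simplex [p,q,r] to [q,r] − [p,r] + [p,q]. For instance
  ∂[0,4,7] = [4,7] − [0,7] + [0,4],
  ∂[4,5,6] = [5,6] − [4,6] + [4,5].
The resulting 30×20 matrix has rank 20, and its Smith normal form has invariant factors (1,1,1,1,1,1,1,1,1,1,1,1,1,1,1,1,1,1,1,2).

Now H_k = ker ∂_k / im ∂_{k+1}, so:

  H_0: rank C_0 − rank ∂_1 = 10 − 9 = 1, and the invariant factors of ∂_1 are all 1, so H_0 = Z.
  H_1: rank ker ∂_1 − rank ∂_2 = (30 − 9) − 20 = 1, and ∂_2 has invariant factor 2 > 1, so H_1 = Z × Z/2.
  H_2: rank ker ∂_2 − rank ∂_3 = (20 − 20) − 0 = 0, and there is no ∂_3, so H_2 = 0.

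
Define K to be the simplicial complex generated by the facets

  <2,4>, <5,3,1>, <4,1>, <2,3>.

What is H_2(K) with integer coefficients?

Order the vertices as 1 < 2 < 3 < 4 < 5. Listing each simplex with vertices in this order, K has dimension 2 with simplices:

  0-simplices (5): [1], [2], [3], [4], [5]
  1-simplices (6): [1,3], [1,4], [1,5], [2,3], [2,4], [3,5]
  2-simplices (1): [1,3,5]

giving chain groups C_0 ≅ Z^5, C_1 ≅ Z^6, C_2 ≅ Z^1.

Boundary ∂_1: C_1 → C_0 is given by ∂[p,q] = [q] − [p]. For instance
  ∂[2,3] = [3] − [2].
The resulting 5×6 matrix has rank 4, and its Smith normal form has invariant factors (1,1,1,1).

∂_2: C_2 → C_1 acts by ∂[p,q,r] = [q,r] − [p,r] + [p,q]. For instance
  ∂[1,3,5] = [3,5] − [1,5] + [1,3].
The 6×1 boundary matrix has rank 1 and Smith normal form diag(1).

Now H_k = ker ∂_k / im ∂_{k+1}, so:

  H_2: rank ker ∂_2 − rank ∂_3 = (1 − 1) − 0 = 0, and there is no ∂_3, so H_2 = 0.

H_2 = 0.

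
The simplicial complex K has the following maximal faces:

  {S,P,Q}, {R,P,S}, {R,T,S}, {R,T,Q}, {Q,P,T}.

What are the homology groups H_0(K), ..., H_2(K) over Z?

H_0 = Z,  H_1 = Z,  H_2 = 0.

Take the total order P < Q < R < S < T on the vertex set. Then K (dimension 2) consists of the simplices:

  0-simplices (5): P, Q, R, S, T
  1-simplices (10): PQ, PR, PS, PT, QR, QS, QT, RS, RT, ST
  2-simplices (5): PQS, PQT, PRS, QRT, RST

giving chain groups C_0 ≅ Z^5, C_1 ≅ Z^10, C_2 ≅ Z^5.

Boundary ∂_1: C_1 → C_0 sends each edge [p,q] (with p < q) to q − p.
The 5×10 boundary matrix has rank 4 and Smith normal form diag(1,1,1,1).

Boundary ∂_2: C_2 → C_1 acts by ∂[p,q,r] = [q,r] − [p,r] + [p,q]. For instance
  ∂PRS = RS − PS + PR,
  ∂PQT = QT − PT + PQ.
This gives a 10×5 integer matrix of rank 5; reducing to Smith normal form yields diagonal entries (1,1,1,1,1).

Reading off H_k = ker ∂_k / im ∂_{k+1}:

  H_0: rank C_0 − rank ∂_1 = 5 − 4 = 1, and the invariant factors of ∂_1 are all 1, so H_0 = Z.
  H_1: rank ker ∂_1 − rank ∂_2 = (10 − 4) − 5 = 1, and the invariant factors of ∂_2 are all 1, so H_1 = Z.
  H_2: rank ker ∂_2 − rank ∂_3 = (5 − 5) − 0 = 0, and there is no ∂_3, so H_2 = 0.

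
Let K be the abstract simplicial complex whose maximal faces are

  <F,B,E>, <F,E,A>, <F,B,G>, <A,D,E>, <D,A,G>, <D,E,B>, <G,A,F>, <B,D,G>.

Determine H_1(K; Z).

H_1 = 0.

Take the total order A < B < D < E < F < G on the vertex set. Then K (dimension 2) consists of the simplices:

  0-simplices (6): A, B, D, E, F, G
  1-simplices (12): AD, AE, AF, AG, BD, BE, BF, BG, DE, DG, EF, FG
  2-simplices (8): ADE, ADG, AEF, AFG, BDE, BDG, BEF, BFG

giving chain groups C_0 ≅ Z^6, C_1 ≅ Z^12, C_2 ≅ Z^8.

Boundary ∂_1: C_1 → C_0 sends each edge [p,q] (with p < q) to q − p.
The 6×12 boundary matrix has rank 5 and Smith normal form diag(1,1,1,1,1).

∂_2: C_2 → C_1 maps a triangle to the signed sum of its edges. For instance
  ∂ADE = DE − AE + AD,
  ∂ADG = DG − AG + AD.
As a 12×8 matrix over Z this has rank 7, with invariant factors (1,1,1,1,1,1,1).

From H_k ≅ ker(∂_k) / im(∂_{k+1}) we obtain:

  H_1: rank ker ∂_1 − rank ∂_2 = (12 − 5) − 7 = 0, and the invariant factors of ∂_2 are all 1, so H_1 = 0.

(K is a triangulation of the 2-sphere S^2.)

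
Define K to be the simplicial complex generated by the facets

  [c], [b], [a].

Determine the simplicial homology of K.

Order the vertices as a < b < c. Listing each simplex with vertices in this order, K has dimension 0 with simplices:

  0-simplices (3): a, b, c

giving chain groups C_0 ≅ Z^3.

From H_k ≅ ker(∂_k) / im(∂_{k+1}) we obtain:

  H_0: rank C_0 − rank ∂_1 = 3 − 0 = 3, and there is no ∂_1, so H_0 = Z^3.

H_0 ≅ Z^3.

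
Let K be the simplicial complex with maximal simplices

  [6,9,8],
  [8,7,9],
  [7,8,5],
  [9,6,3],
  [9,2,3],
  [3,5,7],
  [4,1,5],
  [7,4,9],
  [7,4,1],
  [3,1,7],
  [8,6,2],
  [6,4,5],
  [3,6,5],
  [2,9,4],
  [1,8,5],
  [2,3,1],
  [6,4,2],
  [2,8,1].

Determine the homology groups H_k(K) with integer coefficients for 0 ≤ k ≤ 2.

We work with the vertex ordering 1 < 2 < 3 < 4 < 5 < 6 < 7 < 8 < 9. The simplices of K, each written with vertices in increasing order, are:

  0-simplices (9): [1], [2], [3], [4], [5], [6], [7], [8], [9]
  1-simplices (27): (27 of them)
  2-simplices (18): [1,2,3], [1,2,8], [1,3,7], [1,4,5], [1,4,7], [1,5,8], [2,3,9], [2,4,6], [2,4,9], [2,6,8], [3,5,6], [3,5,7], [3,6,9], [4,5,6], [4,7,9], [5,7,8], [6,8,9], [7,8,9]

giving chain groups C_0 ≅ Z^9, C_1 ≅ Z^27, C_2 ≅ Z^18.

The boundary map ∂_1: C_1 → C_0 maps an edge to its endpoints' difference, ∂[p,q] = q − p. For instance
  ∂[6,8] = [8] − [6].
The 9×27 boundary matrix has rank 8 and Smith normal form diag(1,1,1,1,1,1,1,1).

The boundary map ∂_2: C_2 → C_1 acts by ∂[p,q,r] = [q,r] − [p,r] + [p,q]. For instance
  ∂[4,5,6] = [5,6] − [4,6] + [4,5],
  ∂[2,3,9] = [3,9] − [2,9] + [2,3].
This gives a 27×18 integer matrix of rank 18; reducing to Smith normal form yields diagonal entries (1,1,1,1,1,1,1,1,1,1,1,1,1,1,1,1,1,2).

From H_k ≅ ker(∂_k) / im(∂_{k+1}) we obtain:

  H_0: rank C_0 − rank ∂_1 = 9 − 8 = 1, and the invariant factors of ∂_1 are all 1, so H_0 ≅ Z.
  H_1: rank ker ∂_1 − rank ∂_2 = (27 − 8) − 18 = 1, and ∂_2 has invariant factor 2 > 1, so H_1 ≅ Z ⊕ Z/2Z.
  H_2: rank ker ∂_2 − rank ∂_3 = (18 − 18) − 0 = 0, and there is no ∂_3, so H_2 ≅ 0.

As a check, the Euler characteristic is 9 − 27 + 18 = 0, which agrees with 1 − 1 + 0 = 0.

H_0 = Z,  H_1 = Z ⊕ Z/2Z,  H_2 = 0.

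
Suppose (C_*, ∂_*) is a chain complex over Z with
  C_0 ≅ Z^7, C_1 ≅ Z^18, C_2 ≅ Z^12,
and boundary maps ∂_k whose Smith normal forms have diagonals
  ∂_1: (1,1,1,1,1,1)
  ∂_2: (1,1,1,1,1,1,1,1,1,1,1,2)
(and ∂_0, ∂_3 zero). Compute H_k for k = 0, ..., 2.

H_0 ≅ Z,  H_1 ≅ Z/2Z,  H_2 = 0.

H_0: b_0 = 7 − 0 − 6 = 1; torsion from ∂_1 factors > 1: none. So H_0 ≅ Z.
H_1: b_1 = 18 − 6 − 12 = 0; torsion from ∂_2 factors > 1: [2]. So H_1 ≅ Z/2Z.
H_2: b_2 = 12 − 12 − 0 = 0; torsion from ∂_3 factors > 1: none. So H_2 ≅ 0.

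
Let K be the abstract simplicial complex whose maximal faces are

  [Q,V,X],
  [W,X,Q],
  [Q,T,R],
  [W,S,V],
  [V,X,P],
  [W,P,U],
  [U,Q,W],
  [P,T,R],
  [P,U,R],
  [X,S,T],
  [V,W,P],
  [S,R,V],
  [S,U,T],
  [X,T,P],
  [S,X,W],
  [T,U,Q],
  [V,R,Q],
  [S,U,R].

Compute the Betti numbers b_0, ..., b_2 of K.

b_0 = 1, b_1 = 1, b_2 = 0.

We work with the vertex ordering P < Q < R < S < T < U < V < W < X. The simplices of K, each written with vertices in increasing order, are:

  0-simplices (9): P, Q, R, S, T, U, V, W, X
  1-simplices (27): PR, PT, PU, PV, PW, PX, QR, QT, QU, QV, QW, QX, RS, RT, RU, RV, ST, SU, SV, SW, SX, TU, TX, UW, VW, VX, WX
  2-simplices (18): PRT, PRU, PTX, PUW, PVW, PVX, QRT, QRV, QTU, QUW, QVX, QWX, RSU, RSV, STU, STX, SVW, SWX

Hence C_0 ≅ Z^9, C_1 ≅ Z^27, C_2 ≅ Z^18.

Boundary ∂_1: C_1 → C_0 maps an edge to its endpoints' difference, ∂[p,q] = q − p.
As a 9×27 matrix over Z this has rank 8, with invariant factors (1,1,1,1,1,1,1,1).

Boundary ∂_2: C_2 → C_1 sends each 2-simplex [p,q,r] to [q,r] − [p,r] + [p,q]. For instance
  ∂PVW = VW − PW + PV,
  ∂QWX = WX − QX + QW.
The resulting 27×18 matrix has rank 18, and its Smith normal form has invariant factors (1,1,1,1,1,1,1,1,1,1,1,1,1,1,1,1,1,2).

Computing H_k = (kernel of ∂_k) / (image of ∂_{k+1}):

  H_0: rank C_0 − rank ∂_1 = 9 − 8 = 1, and the invariant factors of ∂_1 are all 1, so H_0 = Z.
  H_1: rank ker ∂_1 − rank ∂_2 = (27 − 8) − 18 = 1, and ∂_2 has invariant factor 2 > 1, so H_1 = Z ⊕ Z/2.
  H_2: rank ker ∂_2 − rank ∂_3 = (18 − 18) − 0 = 0, and there is no ∂_3, so H_2 = 0.

Hence the Betti numbers are b_0 = 1, b_1 = 1, b_2 = 0.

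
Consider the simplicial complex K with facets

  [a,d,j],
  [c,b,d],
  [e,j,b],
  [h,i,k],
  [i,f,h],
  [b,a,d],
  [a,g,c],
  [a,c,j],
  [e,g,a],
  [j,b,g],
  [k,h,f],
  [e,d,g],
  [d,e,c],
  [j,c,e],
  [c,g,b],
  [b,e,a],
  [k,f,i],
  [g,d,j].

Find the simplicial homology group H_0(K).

Fix the vertex order a < b < c < d < e < f < g < h < i < j < k and write every simplex with vertices in increasing order. Then dim K = 2 and the simplices of K are:

  0-simplices (11): a, b, c, d, e, f, g, h, i, j, k
  1-simplices (27): ab, ac, ad, ae, ag, aj, bc, bd, be, bg, bj, cd, ce, cg, cj, de, dg, dj, eg, ej, fh, fi, fk, gj, hi, hk, ik
  2-simplices (18): abd, abe, acg, acj, adj, aeg, bcd, bcg, bej, bgj, cde, cej, deg, dgj, fhi, fhk, fik, hik

giving chain groups C_0 ≅ Z^11, C_1 ≅ Z^27, C_2 ≅ Z^18.

∂_1: C_1 → C_0 maps an edge to its endpoints' difference, ∂[p,q] = q − p.
As a 11×27 matrix over Z this has rank 9, with invariant factors (1,1,1,1,1,1,1,1,1).

Boundary ∂_2: C_2 → C_1 maps a triangle to the signed sum of its edges. For instance
  ∂fhk = hk − fk + fh,
  ∂abd = bd − ad + ab.
As a 27×18 matrix over Z this has rank 16, with invariant factors (1,1,1,1,1,1,1,1,1,1,1,1,1,1,1,1).

Reading off H_k = ker ∂_k / im ∂_{k+1}:

  H_0: rank C_0 − rank ∂_1 = 11 − 9 = 2, and the invariant factors of ∂_1 are all 1, so H_0 = Z^2.

H_0 ≅ Z^2.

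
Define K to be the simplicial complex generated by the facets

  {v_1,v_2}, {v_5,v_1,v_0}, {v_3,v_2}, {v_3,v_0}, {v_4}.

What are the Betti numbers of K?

We work with the vertex ordering v_0 < v_1 < v_2 < v_3 < v_4 < v_5. The simplices of K, each written with vertices in increasing order, are:

  0-simplices (6): [v_0], [v_1], [v_2], [v_3], [v_4], [v_5]
  1-simplices (6): [v_0,v_1], [v_0,v_3], [v_0,v_5], [v_1,v_2], [v_1,v_5], [v_2,v_3]
  2-simplices (1): [v_0,v_1,v_5]

so the chain groups are C_0 ≅ Z^6, C_1 ≅ Z^6, C_2 ≅ Z^1.

Boundary ∂_1: C_1 → C_0 sends each edge [p,q] (with p < q) to q − p.
The resulting 6×6 matrix has rank 4, and its Smith normal form has invariant factors (1,1,1,1).

∂_2: C_2 → C_1 maps a triangle to the signed sum of its edges. For instance
  ∂[v_0,v_1,v_5] = [v_1,v_5] − [v_0,v_5] + [v_0,v_1].
This gives a 6×1 integer matrix of rank 1; reducing to Smith normal form yields diagonal entries (1).

Computing H_k = (kernel of ∂_k) / (image of ∂_{k+1}):

  H_0: rank C_0 − rank ∂_1 = 6 − 4 = 2, and the invariant factors of ∂_1 are all 1, so H_0 ≅ Z^2.
  H_1: rank ker ∂_1 − rank ∂_2 = (6 − 4) − 1 = 1, and the invariant factors of ∂_2 are all 1, so H_1 ≅ Z.
  H_2: rank ker ∂_2 − rank ∂_3 = (1 − 1) − 0 = 0, and there is no ∂_3, so H_2 ≅ 0.

As a check, the Euler characteristic is 6 − 6 + 1 = 1, which agrees with 2 − 1 + 0 = 1.

Hence the Betti numbers are b_0 = 2, b_1 = 1, b_2 = 0.

b_0 = 2, b_1 = 1, b_2 = 0.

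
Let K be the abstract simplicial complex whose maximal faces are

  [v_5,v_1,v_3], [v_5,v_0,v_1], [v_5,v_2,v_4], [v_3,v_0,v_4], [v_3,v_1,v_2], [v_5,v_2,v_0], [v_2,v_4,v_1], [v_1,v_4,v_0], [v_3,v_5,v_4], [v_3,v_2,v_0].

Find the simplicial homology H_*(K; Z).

H_0 = Z,  H_1 = Z/2,  H_2 = 0.

Take the total order v_0 < v_1 < v_2 < v_3 < v_4 < v_5 on the vertex set. Then K (dimension 2) consists of the simplices:

  0-simplices (6): [v_0], [v_1], [v_2], [v_3], [v_4], [v_5]
  1-simplices (15): (15 of them)
  2-simplices (10): [v_0,v_1,v_4], [v_0,v_1,v_5], [v_0,v_2,v_3], [v_0,v_2,v_5], [v_0,v_3,v_4], [v_1,v_2,v_3], [v_1,v_2,v_4], [v_1,v_3,v_5], [v_2,v_4,v_5], [v_3,v_4,v_5]

so the chain groups are C_0 ≅ Z^6, C_1 ≅ Z^15, C_2 ≅ Z^10.

Boundary ∂_1: C_1 → C_0 maps an edge to its endpoints' difference, ∂[p,q] = q − p. For instance
  ∂[v_2,v_5] = [v_5] − [v_2].
The resulting 6×15 matrix has rank 5, and its Smith normal form has invariant factors (1,1,1,1,1).

The boundary map ∂_2: C_2 → C_1 maps a triangle to the signed sum of its edges. For instance
  ∂[v_0,v_2,v_5] = [v_2,v_5] − [v_0,v_5] + [v_0,v_2],
  ∂[v_0,v_3,v_4] = [v_3,v_4] − [v_0,v_4] + [v_0,v_3].
The 15×10 boundary matrix has rank 10 and Smith normal form diag(1,1,1,1,1,1,1,1,1,2).

Reading off H_k = ker ∂_k / im ∂_{k+1}:

  H_0: rank C_0 − rank ∂_1 = 6 − 5 = 1, and the invariant factors of ∂_1 are all 1, so H_0 ≅ Z.
  H_1: rank ker ∂_1 − rank ∂_2 = (15 − 5) − 10 = 0, and ∂_2 has invariant factor 2 > 1, so H_1 ≅ Z/2.
  H_2: rank ker ∂_2 − rank ∂_3 = (10 − 10) − 0 = 0, and there is no ∂_3, so H_2 ≅ 0.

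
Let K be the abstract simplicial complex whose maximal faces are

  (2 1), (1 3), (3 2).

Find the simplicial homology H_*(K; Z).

Order the vertices as 1 < 2 < 3. Listing each simplex with vertices in this order, K has dimension 1 with simplices:

  0-simplices (3): [1], [2], [3]
  1-simplices (3): [1,2], [1,3], [2,3]

giving chain groups C_0 ≅ Z^3, C_1 ≅ Z^3.

The boundary map ∂_1: C_1 → C_0 is given by ∂[p,q] = [q] − [p]. For instance
  ∂[1,2] = [2] − [1].
The 3×3 boundary matrix has rank 2 and Smith normal form diag(1,1).

Now H_k = ker ∂_k / im ∂_{k+1}, so:

  H_0: rank C_0 − rank ∂_1 = 3 − 2 = 1, and the invariant factors of ∂_1 are all 1, so H_0 ≅ Z.
  H_1: rank ker ∂_1 − rank ∂_2 = (3 − 2) − 0 = 1, and there is no ∂_2, so H_1 ≅ Z.

As a check, the Euler characteristic is 3 − 3 = 0, which agrees with 1 − 1 = 0.

H_0 = Z,  H_1 = Z.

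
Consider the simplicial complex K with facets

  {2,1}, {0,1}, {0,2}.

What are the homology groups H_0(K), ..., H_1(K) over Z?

Fix the vertex order 0 < 1 < 2 and write every simplex with vertices in increasing order. Then dim K = 1 and the simplices of K are:

  0-simplices (3): [0], [1], [2]
  1-simplices (3): [0,1], [0,2], [1,2]

giving chain groups C_0 ≅ Z^3, C_1 ≅ Z^3.

∂_1: C_1 → C_0 maps an edge to its endpoints' difference, ∂[p,q] = q − p.
This gives a 3×3 integer matrix of rank 2; reducing to Smith normal form yields diagonal entries (1,1).

Now H_k = ker ∂_k / im ∂_{k+1}, so:

  H_0: rank C_0 − rank ∂_1 = 3 − 2 = 1, and the invariant factors of ∂_1 are all 1, so H_0 ≅ Z.
  H_1: rank ker ∂_1 − rank ∂_2 = (3 − 2) − 0 = 1, and there is no ∂_2, so H_1 ≅ Z.

H_0 ≅ Z,  H_1 ≅ Z.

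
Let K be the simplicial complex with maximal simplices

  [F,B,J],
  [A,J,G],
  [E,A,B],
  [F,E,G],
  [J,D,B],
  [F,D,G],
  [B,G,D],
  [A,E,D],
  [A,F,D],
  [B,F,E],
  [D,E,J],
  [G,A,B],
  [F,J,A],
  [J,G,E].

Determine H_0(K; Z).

H_0 ≅ Z.

Take the total order A < B < D < E < F < G < J on the vertex set. Then K (dimension 2) consists of the simplices:

  0-simplices (7): A, B, D, E, F, G, J
  1-simplices (21): AB, AD, AE, AF, AG, AJ, BD, BE, BF, BG, BJ, DE, DF, DG, DJ, EF, EG, EJ, FG, FJ, GJ
  2-simplices (14): ABE, ABG, ADE, ADF, AFJ, AGJ, BDG, BDJ, BEF, BFJ, DEJ, DFG, EFG, EGJ

so the chain groups are C_0 ≅ Z^7, C_1 ≅ Z^21, C_2 ≅ Z^14.

∂_1: C_1 → C_0 maps an edge to its endpoints' difference, ∂[p,q] = q − p. For instance
  ∂AG = G − A.
This gives a 7×21 integer matrix of rank 6; reducing to Smith normal form yields diagonal entries (1,1,1,1,1,1).

Boundary ∂_2: C_2 → C_1 sends each 2-simplex [p,q,r] to [q,r] − [p,r] + [p,q]. For instance
  ∂ABG = BG − AG + AB,
  ∂BDJ = DJ − BJ + BD.
This gives a 21×14 integer matrix of rank 13; reducing to Smith normal form yields diagonal entries (1,1,1,1,1,1,1,1,1,1,1,1,1).

Now H_k = ker ∂_k / im ∂_{k+1}, so:

  H_0: rank C_0 − rank ∂_1 = 7 − 6 = 1, and the invariant factors of ∂_1 are all 1, so H_0 = Z.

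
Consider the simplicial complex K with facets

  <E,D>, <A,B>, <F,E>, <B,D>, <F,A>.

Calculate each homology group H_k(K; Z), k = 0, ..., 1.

Take the total order A < B < D < E < F on the vertex set. Then K (dimension 1) consists of the simplices:

  0-simplices (5): A, B, D, E, F
  1-simplices (5): AB, AF, BD, DE, EF

Hence C_0 ≅ Z^5, C_1 ≅ Z^5.

Boundary ∂_1: C_1 → C_0 sends each edge [p,q] (with p < q) to q − p. For instance
  ∂AF = F − A.
The 5×5 boundary matrix has rank 4 and Smith normal form diag(1,1,1,1).

Reading off H_k = ker ∂_k / im ∂_{k+1}:

  H_0: rank C_0 − rank ∂_1 = 5 − 4 = 1, and the invariant factors of ∂_1 are all 1, so H_0 = Z.
  H_1: rank ker ∂_1 − rank ∂_2 = (5 − 4) − 0 = 1, and there is no ∂_2, so H_1 = Z.

H_0 ≅ Z,  H_1 ≅ Z.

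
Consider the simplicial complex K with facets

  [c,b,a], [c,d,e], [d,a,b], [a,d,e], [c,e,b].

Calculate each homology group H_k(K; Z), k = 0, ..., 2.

Order the vertices as a < b < c < d < e. Listing each simplex with vertices in this order, K has dimension 2 with simplices:

  0-simplices (5): a, b, c, d, e
  1-simplices (10): ab, ac, ad, ae, bc, bd, be, cd, ce, de
  2-simplices (5): abc, abd, ade, bce, cde

Hence C_0 ≅ Z^5, C_1 ≅ Z^10, C_2 ≅ Z^5.

Boundary ∂_1: C_1 → C_0 is given by ∂[p,q] = [q] − [p]. For instance
  ∂cd = d − c.
The 5×10 boundary matrix has rank 4 and Smith normal form diag(1,1,1,1).

∂_2: C_2 → C_1 acts by ∂[p,q,r] = [q,r] − [p,r] + [p,q]. For instance
  ∂bce = ce − be + bc,
  ∂abd = bd − ad + ab.
This gives a 10×5 integer matrix of rank 5; reducing to Smith normal form yields diagonal entries (1,1,1,1,1).

Now H_k = ker ∂_k / im ∂_{k+1}, so:

  H_0: rank C_0 − rank ∂_1 = 5 − 4 = 1, and the invariant factors of ∂_1 are all 1, so H_0 = Z.
  H_1: rank ker ∂_1 − rank ∂_2 = (10 − 4) − 5 = 1, and the invariant factors of ∂_2 are all 1, so H_1 = Z.
  H_2: rank ker ∂_2 − rank ∂_3 = (5 − 5) − 0 = 0, and there is no ∂_3, so H_2 = 0.

As a check, the Euler characteristic is 5 − 10 + 5 = 0, which agrees with 1 − 1 + 0 = 0.

H_0 ≅ Z,  H_1 ≅ Z,  H_2 = 0.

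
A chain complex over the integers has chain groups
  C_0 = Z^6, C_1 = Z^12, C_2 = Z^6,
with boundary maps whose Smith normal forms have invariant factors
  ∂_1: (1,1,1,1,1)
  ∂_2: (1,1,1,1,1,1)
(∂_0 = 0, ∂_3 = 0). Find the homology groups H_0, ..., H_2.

H_0: b_0 = 6 − 0 − 5 = 1; torsion from ∂_1 factors > 1: none. So H_0 = Z.
H_1: b_1 = 12 − 5 − 6 = 1; torsion from ∂_2 factors > 1: none. So H_1 = Z.
H_2: b_2 = 6 − 6 − 0 = 0; torsion from ∂_3 factors > 1: none. So H_2 = 0.

H_0 = Z,  H_1 = Z,  H_2 = 0.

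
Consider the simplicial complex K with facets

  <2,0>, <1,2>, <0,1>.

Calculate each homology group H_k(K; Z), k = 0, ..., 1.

H_0 ≅ Z,  H_1 ≅ Z.

We work with the vertex ordering 0 < 1 < 2. The simplices of K, each written with vertices in increasing order, are:

  0-simplices (3): [0], [1], [2]
  1-simplices (3): [0,1], [0,2], [1,2]

so the chain groups are C_0 ≅ Z^3, C_1 ≅ Z^3.

The boundary map ∂_1: C_1 → C_0 is given by ∂[p,q] = [q] − [p].
This gives a 3×3 integer matrix of rank 2; reducing to Smith normal form yields diagonal entries (1,1).

Now H_k = ker ∂_k / im ∂_{k+1}, so:

  H_0: rank C_0 − rank ∂_1 = 3 − 2 = 1, and the invariant factors of ∂_1 are all 1, so H_0 = Z.
  H_1: rank ker ∂_1 − rank ∂_2 = (3 − 2) − 0 = 1, and there is no ∂_2, so H_1 = Z.

As a check, the Euler characteristic is 3 − 3 = 0, which agrees with 1 − 1 = 0.
(K is a triangulation of the circle S^1.)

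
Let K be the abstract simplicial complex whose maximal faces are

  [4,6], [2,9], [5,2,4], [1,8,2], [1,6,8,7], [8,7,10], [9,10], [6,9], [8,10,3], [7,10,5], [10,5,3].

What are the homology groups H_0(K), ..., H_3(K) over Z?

We work with the vertex ordering 1 < 2 < 3 < 4 < 5 < 6 < 7 < 8 < 9 < 10. The simplices of K, each written with vertices in increasing order, are:

  0-simplices (10): [1], [2], [3], [4], [5], [6], [7], [8], [9], [10]
  1-simplices (22): [1,2], [1,6], [1,7], [1,8], [2,4], [2,5], [2,8], [2,9], [3,5], [3,8], [3,10], [4,5], [4,6], [5,7], [5,10], [6,7], [6,8], [6,9], [7,8], [7,10], [8,10], [9,10]
  2-simplices (10): [1,2,8], [1,6,7], [1,6,8], [1,7,8], [2,4,5], [3,5,10], [3,8,10], [5,7,10], [6,7,8], [7,8,10]
  3-simplices (1): [1,6,7,8]

Hence C_0 ≅ Z^10, C_1 ≅ Z^22, C_2 ≅ Z^10, C_3 ≅ Z^1.

Boundary ∂_1: C_1 → C_0 is given by ∂[p,q] = [q] − [p].
The 10×22 boundary matrix has rank 9 and Smith normal form diag(1,1,1,1,1,1,1,1,1).

The boundary map ∂_2: C_2 → C_1 acts by ∂[p,q,r] = [q,r] − [p,r] + [p,q]. For instance
  ∂[5,7,10] = [7,10] − [5,10] + [5,7],
  ∂[6,7,8] = [7,8] − [6,8] + [6,7].
The resulting 22×10 matrix has rank 9, and its Smith normal form has invariant factors (1,1,1,1,1,1,1,1,1).

Boundary ∂_3: C_3 → C_2 sends each 3-simplex σ to the alternating sum Σ_i (−1)^i (σ with its i-th vertex removed). For instance
  ∂[1,6,7,8] = [6,7,8] − [1,7,8] + [1,6,8] − [1,6,7].
This gives a 10×1 integer matrix of rank 1; reducing to Smith normal form yields diagonal entries (1).

Now H_k = ker ∂_k / im ∂_{k+1}, so:

  H_0: rank C_0 − rank ∂_1 = 10 − 9 = 1, and the invariant factors of ∂_1 are all 1, so H_0 = Z.
  H_1: rank ker ∂_1 − rank ∂_2 = (22 − 9) − 9 = 4, and the invariant factors of ∂_2 are all 1, so H_1 = Z^4.
  H_2: rank ker ∂_2 − rank ∂_3 = (10 − 9) − 1 = 0, and the invariant factors of ∂_3 are all 1, so H_2 = 0.
  H_3: rank ker ∂_3 − rank ∂_4 = (1 − 1) − 0 = 0, and there is no ∂_4, so H_3 = 0.

As a check, the Euler characteristic is 10 − 22 + 10 − 1 = -3, which agrees with 1 − 4 + 0 − 0 = -3.

H_0 = Z,  H_1 = Z^4,  H_2 = 0,  H_3 = 0.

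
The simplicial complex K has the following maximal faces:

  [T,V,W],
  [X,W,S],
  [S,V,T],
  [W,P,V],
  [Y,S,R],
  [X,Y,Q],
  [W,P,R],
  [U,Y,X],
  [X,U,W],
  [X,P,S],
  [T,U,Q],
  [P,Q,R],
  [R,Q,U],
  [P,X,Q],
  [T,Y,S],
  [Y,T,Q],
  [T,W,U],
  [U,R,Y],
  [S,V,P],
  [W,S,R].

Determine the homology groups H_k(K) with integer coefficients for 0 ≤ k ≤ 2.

H_0 = Z,  H_1 = Z ⊕ Z/2,  H_2 = 0.

Take the total order P < Q < R < S < T < U < V < W < X < Y on the vertex set. Then K (dimension 2) consists of the simplices:

  0-simplices (10): P, Q, R, S, T, U, V, W, X, Y
  1-simplices (30): PQ, PR, PS, PV, PW, PX, QR, QT, QU, QX, QY, RS, RU, RW, RY, ST, SV, SW, SX, SY, TU, TV, TW, TY, UW, UX, UY, VW, WX, XY
  2-simplices (20): PQR, PQX, PRW, PSV, PSX, PVW, QRU, QTU, QTY, QXY, RSW, RSY, RUY, STV, STY, SWX, TUW, TVW, UWX, UXY

so the chain groups are C_0 ≅ Z^10, C_1 ≅ Z^30, C_2 ≅ Z^20.

Boundary ∂_1: C_1 → C_0 is given by ∂[p,q] = [q] − [p].
The 10×30 boundary matrix has rank 9 and Smith normal form diag(1,1,1,1,1,1,1,1,1).

Boundary ∂_2: C_2 → C_1 sends each 2-simplex [p,q,r] to [q,r] − [p,r] + [p,q]. For instance
  ∂SWX = WX − SX + SW,
  ∂PSX = SX − PX + PS.
The resulting 30×20 matrix has rank 20, and its Smith normal form has invariant factors (1,1,1,1,1,1,1,1,1,1,1,1,1,1,1,1,1,1,1,2).

Computing H_k = (kernel of ∂_k) / (image of ∂_{k+1}):

  H_0: rank C_0 − rank ∂_1 = 10 − 9 = 1, and the invariant factors of ∂_1 are all 1, so H_0 = Z.
  H_1: rank ker ∂_1 − rank ∂_2 = (30 − 9) − 20 = 1, and ∂_2 has invariant factor 2 > 1, so H_1 = Z ⊕ Z/2.
  H_2: rank ker ∂_2 − rank ∂_3 = (20 − 20) − 0 = 0, and there is no ∂_3, so H_2 = 0.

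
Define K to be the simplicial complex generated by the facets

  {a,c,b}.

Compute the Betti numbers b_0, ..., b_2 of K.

Order the vertices as a < b < c. Listing each simplex with vertices in this order, K has dimension 2 with simplices:

  0-simplices (3): a, b, c
  1-simplices (3): ab, ac, bc
  2-simplices (1): abc

Hence C_0 ≅ Z^3, C_1 ≅ Z^3, C_2 ≅ Z^1.

The boundary map ∂_1: C_1 → C_0 maps an edge to its endpoints' difference, ∂[p,q] = q − p. For instance
  ∂ac = c − a.
The resulting 3×3 matrix has rank 2, and its Smith normal form has invariant factors (1,1).

Boundary ∂_2: C_2 → C_1 sends each 2-simplex [p,q,r] to [q,r] − [p,r] + [p,q]. For instance
  ∂abc = bc − ac + ab.
The 3×1 boundary matrix has rank 1 and Smith normal form diag(1).

Now H_k = ker ∂_k / im ∂_{k+1}, so:

  H_0: rank C_0 − rank ∂_1 = 3 − 2 = 1, and the invariant factors of ∂_1 are all 1, so H_0 = Z.
  H_1: rank ker ∂_1 − rank ∂_2 = (3 − 2) − 1 = 0, and the invariant factors of ∂_2 are all 1, so H_1 = 0.
  H_2: rank ker ∂_2 − rank ∂_3 = (1 − 1) − 0 = 0, and there is no ∂_3, so H_2 = 0.

As a check, the Euler characteristic is 3 − 3 + 1 = 1, which agrees with 1 − 0 + 0 = 1.

Hence the Betti numbers are b_0 = 1, b_1 = 0, b_2 = 0.

b_0 = 1, b_1 = 0, b_2 = 0.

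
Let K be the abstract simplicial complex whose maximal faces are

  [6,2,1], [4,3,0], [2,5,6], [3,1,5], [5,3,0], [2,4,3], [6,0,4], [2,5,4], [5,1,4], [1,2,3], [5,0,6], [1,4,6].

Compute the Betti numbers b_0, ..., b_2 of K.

b_0 = 1, b_1 = 0, b_2 = 0.

K has 7 vertices, 18 edges, 12 triangles.
rank ∂_0 = 0, rank ∂_1 = 6 ⇒ b_0 = 7 − 0 − 6 = 1; all invariant factors of ∂_1 are 1 so no torsion. So H_0 = Z.
rank ∂_1 = 6, rank ∂_2 = 12 ⇒ b_1 = 18 − 6 − 12 = 0; ∂_2 has invariant factor(s) [2] giving torsion. So H_1 = Z/2.
rank ∂_2 = 12, rank ∂_3 = 0 ⇒ b_2 = 12 − 12 − 0 = 0. So H_2 = 0.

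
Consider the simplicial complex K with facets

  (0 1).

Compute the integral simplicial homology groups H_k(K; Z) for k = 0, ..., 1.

H_0 ≅ Z,  H_1 = 0.

Fix the vertex order 0 < 1 and write every simplex with vertices in increasing order. Then dim K = 1 and the simplices of K are:

  0-simplices (2): [0], [1]
  1-simplices (1): [0,1]

Hence C_0 ≅ Z^2, C_1 ≅ Z^1.

The boundary map ∂_1: C_1 → C_0 maps an edge to its endpoints' difference, ∂[p,q] = q − p.
This gives a 2×1 integer matrix of rank 1; reducing to Smith normal form yields diagonal entries (1).

From H_k ≅ ker(∂_k) / im(∂_{k+1}) we obtain:

  H_0: rank C_0 − rank ∂_1 = 2 − 1 = 1, and the invariant factors of ∂_1 are all 1, so H_0 ≅ Z.
  H_1: rank ker ∂_1 − rank ∂_2 = (1 − 1) − 0 = 0, and there is no ∂_2, so H_1 ≅ 0.

As a check, the Euler characteristic is 2 − 1 = 1, which agrees with 1 − 0 = 1.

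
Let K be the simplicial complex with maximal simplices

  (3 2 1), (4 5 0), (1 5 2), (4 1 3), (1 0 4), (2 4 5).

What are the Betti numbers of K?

b_0 = 1, b_1 = 1, b_2 = 0.

Take the total order 0 < 1 < 2 < 3 < 4 < 5 on the vertex set. Then K (dimension 2) consists of the simplices:

  0-simplices (6): [0], [1], [2], [3], [4], [5]
  1-simplices (12): [0,1], [0,4], [0,5], [1,2], [1,3], [1,4], [1,5], [2,3], [2,4], [2,5], [3,4], [4,5]
  2-simplices (6): [0,1,4], [0,4,5], [1,2,3], [1,2,5], [1,3,4], [2,4,5]

Hence C_0 ≅ Z^6, C_1 ≅ Z^12, C_2 ≅ Z^6.

∂_1: C_1 → C_0 maps an edge to its endpoints' difference, ∂[p,q] = q − p. For instance
  ∂[3,4] = [4] − [3].
As a 6×12 matrix over Z this has rank 5, with invariant factors (1,1,1,1,1).

Boundary ∂_2: C_2 → C_1 maps a triangle to the signed sum of its edges. For instance
  ∂[2,4,5] = [4,5] − [2,5] + [2,4],
  ∂[1,3,4] = [3,4] − [1,4] + [1,3].
As a 12×6 matrix over Z this has rank 6, with invariant factors (1,1,1,1,1,1).

From H_k ≅ ker(∂_k) / im(∂_{k+1}) we obtain:

  H_0: rank C_0 − rank ∂_1 = 6 − 5 = 1, and the invariant factors of ∂_1 are all 1, so H_0 ≅ Z.
  H_1: rank ker ∂_1 − rank ∂_2 = (12 − 5) − 6 = 1, and the invariant factors of ∂_2 are all 1, so H_1 ≅ Z.
  H_2: rank ker ∂_2 − rank ∂_3 = (6 − 6) − 0 = 0, and there is no ∂_3, so H_2 ≅ 0.

As a check, the Euler characteristic is 6 − 12 + 6 = 0, which agrees with 1 − 1 + 0 = 0.
(K is a triangulation of the cylinder S^1 x I.)

Hence the Betti numbers are b_0 = 1, b_1 = 1, b_2 = 0.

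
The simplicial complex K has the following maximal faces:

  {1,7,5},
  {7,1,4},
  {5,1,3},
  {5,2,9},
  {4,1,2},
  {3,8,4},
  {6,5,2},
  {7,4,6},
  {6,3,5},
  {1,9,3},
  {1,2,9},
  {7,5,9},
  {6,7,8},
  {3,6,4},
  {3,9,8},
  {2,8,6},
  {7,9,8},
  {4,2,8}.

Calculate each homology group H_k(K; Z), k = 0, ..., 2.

Fix the vertex order 1 < 2 < 3 < 4 < 5 < 6 < 7 < 8 < 9 and write every simplex with vertices in increasing order. Then dim K = 2 and the simplices of K are:

  0-simplices (9): [1], [2], [3], [4], [5], [6], [7], [8], [9]
  1-simplices (27): (27 of them)
  2-simplices (18): [1,2,4], [1,2,9], [1,3,5], [1,3,9], [1,4,7], [1,5,7], [2,4,8], [2,5,6], [2,5,9], [2,6,8], [3,4,6], [3,4,8], [3,5,6], [3,8,9], [4,6,7], [5,7,9], [6,7,8], [7,8,9]

giving chain groups C_0 ≅ Z^9, C_1 ≅ Z^27, C_2 ≅ Z^18.

Boundary ∂_1: C_1 → C_0 is given by ∂[p,q] = [q] − [p].
The resulting 9×27 matrix has rank 8, and its Smith normal form has invariant factors (1,1,1,1,1,1,1,1).

The boundary map ∂_2: C_2 → C_1 acts by ∂[p,q,r] = [q,r] − [p,r] + [p,q]. For instance
  ∂[3,8,9] = [8,9] − [3,9] + [3,8],
  ∂[2,6,8] = [6,8] − [2,8] + [2,6].
As a 27×18 matrix over Z this has rank 18, with invariant factors (1,1,1,1,1,1,1,1,1,1,1,1,1,1,1,1,1,2).

From H_k ≅ ker(∂_k) / im(∂_{k+1}) we obtain:

  H_0: rank C_0 − rank ∂_1 = 9 − 8 = 1, and the invariant factors of ∂_1 are all 1, so H_0 ≅ Z.
  H_1: rank ker ∂_1 − rank ∂_2 = (27 − 8) − 18 = 1, and ∂_2 has invariant factor 2 > 1, so H_1 ≅ Z × Z/2.
  H_2: rank ker ∂_2 − rank ∂_3 = (18 − 18) − 0 = 0, and there is no ∂_3, so H_2 ≅ 0.

As a check, the Euler characteristic is 9 − 27 + 18 = 0, which agrees with 1 − 1 + 0 = 0.

H_0 ≅ Z,  H_1 ≅ Z × Z/2,  H_2 = 0.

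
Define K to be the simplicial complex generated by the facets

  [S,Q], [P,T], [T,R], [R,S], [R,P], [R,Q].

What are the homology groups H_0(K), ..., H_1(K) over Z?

Take the total order P < Q < R < S < T on the vertex set. Then K (dimension 1) consists of the simplices:

  0-simplices (5): P, Q, R, S, T
  1-simplices (6): PR, PT, QR, QS, RS, RT

so the chain groups are C_0 ≅ Z^5, C_1 ≅ Z^6.

Boundary ∂_1: C_1 → C_0 maps an edge to its endpoints' difference, ∂[p,q] = q − p. For instance
  ∂RT = T − R.
As a 5×6 matrix over Z this has rank 4, with invariant factors (1,1,1,1).

Now H_k = ker ∂_k / im ∂_{k+1}, so:

  H_0: rank C_0 − rank ∂_1 = 5 − 4 = 1, and the invariant factors of ∂_1 are all 1, so H_0 = Z.
  H_1: rank ker ∂_1 − rank ∂_2 = (6 − 4) − 0 = 2, and there is no ∂_2, so H_1 = Z^2.

H_0 ≅ Z,  H_1 ≅ Z^2.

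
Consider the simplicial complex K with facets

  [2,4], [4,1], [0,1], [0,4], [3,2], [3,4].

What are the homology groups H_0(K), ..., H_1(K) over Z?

Order the vertices as 0 < 1 < 2 < 3 < 4. Listing each simplex with vertices in this order, K has dimension 1 with simplices:

  0-simplices (5): [0], [1], [2], [3], [4]
  1-simplices (6): [0,1], [0,4], [1,4], [2,3], [2,4], [3,4]

so the chain groups are C_0 ≅ Z^5, C_1 ≅ Z^6.

The boundary map ∂_1: C_1 → C_0 maps an edge to its endpoints' difference, ∂[p,q] = q − p. For instance
  ∂[2,3] = [3] − [2].
This gives a 5×6 integer matrix of rank 4; reducing to Smith normal form yields diagonal entries (1,1,1,1).

From H_k ≅ ker(∂_k) / im(∂_{k+1}) we obtain:

  H_0: rank C_0 − rank ∂_1 = 5 − 4 = 1, and the invariant factors of ∂_1 are all 1, so H_0 ≅ Z.
  H_1: rank ker ∂_1 − rank ∂_2 = (6 − 4) − 0 = 2, and there is no ∂_2, so H_1 ≅ Z^2.

H_0 = Z,  H_1 = Z^2.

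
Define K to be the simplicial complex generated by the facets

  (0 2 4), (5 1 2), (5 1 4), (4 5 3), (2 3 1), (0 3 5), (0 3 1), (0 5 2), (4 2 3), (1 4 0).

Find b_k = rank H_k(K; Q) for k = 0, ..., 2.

b_0 = 1, b_1 = 0, b_2 = 0.

Fix the vertex order 0 < 1 < 2 < 3 < 4 < 5 and write every simplex with vertices in increasing order. Then dim K = 2 and the simplices of K are:

  0-simplices (6): [0], [1], [2], [3], [4], [5]
  1-simplices (15): [0,1], [0,2], [0,3], [0,4], [0,5], [1,2], [1,3], [1,4], [1,5], [2,3], [2,4], [2,5], [3,4], [3,5], [4,5]
  2-simplices (10): [0,1,3], [0,1,4], [0,2,4], [0,2,5], [0,3,5], [1,2,3], [1,2,5], [1,4,5], [2,3,4], [3,4,5]

Hence C_0 ≅ Z^6, C_1 ≅ Z^15, C_2 ≅ Z^10.

Boundary ∂_1: C_1 → C_0 maps an edge to its endpoints' difference, ∂[p,q] = q − p. For instance
  ∂[3,5] = [5] − [3].
The resulting 6×15 matrix has rank 5, and its Smith normal form has invariant factors (1,1,1,1,1).

The boundary map ∂_2: C_2 → C_1 maps a triangle to the signed sum of its edges. For instance
  ∂[0,1,4] = [1,4] − [0,4] + [0,1],
  ∂[0,2,5] = [2,5] − [0,5] + [0,2].
As a 15×10 matrix over Z this has rank 10, with invariant factors (1,1,1,1,1,1,1,1,1,2).

Computing H_k = (kernel of ∂_k) / (image of ∂_{k+1}):

  H_0: rank C_0 − rank ∂_1 = 6 − 5 = 1, and the invariant factors of ∂_1 are all 1, so H_0 = Z.
  H_1: rank ker ∂_1 − rank ∂_2 = (15 − 5) − 10 = 0, and ∂_2 has invariant factor 2 > 1, so H_1 = Z/2Z.
  H_2: rank ker ∂_2 − rank ∂_3 = (10 − 10) − 0 = 0, and there is no ∂_3, so H_2 = 0.

(K is a triangulation of the real projective plane RP^2.)

Hence the Betti numbers are b_0 = 1, b_1 = 0, b_2 = 0.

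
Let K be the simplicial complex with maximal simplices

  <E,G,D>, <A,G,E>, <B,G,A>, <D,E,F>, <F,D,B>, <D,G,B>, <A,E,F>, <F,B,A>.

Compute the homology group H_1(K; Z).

We work with the vertex ordering A < B < D < E < F < G. The simplices of K, each written with vertices in increasing order, are:

  0-simplices (6): A, B, D, E, F, G
  1-simplices (12): AB, AE, AF, AG, BD, BF, BG, DE, DF, DG, EF, EG
  2-simplices (8): ABF, ABG, AEF, AEG, BDF, BDG, DEF, DEG

so the chain groups are C_0 ≅ Z^6, C_1 ≅ Z^12, C_2 ≅ Z^8.

∂_1: C_1 → C_0 maps an edge to its endpoints' difference, ∂[p,q] = q − p. For instance
  ∂AG = G − A.
The resulting 6×12 matrix has rank 5, and its Smith normal form has invariant factors (1,1,1,1,1).

The boundary map ∂_2: C_2 → C_1 maps a triangle to the signed sum of its edges. For instance
  ∂DEF = EF − DF + DE,
  ∂AEG = EG − AG + AE.
This gives a 12×8 integer matrix of rank 7; reducing to Smith normal form yields diagonal entries (1,1,1,1,1,1,1).

Reading off H_k = ker ∂_k / im ∂_{k+1}:

  H_1: rank ker ∂_1 − rank ∂_2 = (12 − 5) − 7 = 0, and the invariant factors of ∂_2 are all 1, so H_1 = 0.

H_1 = 0.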